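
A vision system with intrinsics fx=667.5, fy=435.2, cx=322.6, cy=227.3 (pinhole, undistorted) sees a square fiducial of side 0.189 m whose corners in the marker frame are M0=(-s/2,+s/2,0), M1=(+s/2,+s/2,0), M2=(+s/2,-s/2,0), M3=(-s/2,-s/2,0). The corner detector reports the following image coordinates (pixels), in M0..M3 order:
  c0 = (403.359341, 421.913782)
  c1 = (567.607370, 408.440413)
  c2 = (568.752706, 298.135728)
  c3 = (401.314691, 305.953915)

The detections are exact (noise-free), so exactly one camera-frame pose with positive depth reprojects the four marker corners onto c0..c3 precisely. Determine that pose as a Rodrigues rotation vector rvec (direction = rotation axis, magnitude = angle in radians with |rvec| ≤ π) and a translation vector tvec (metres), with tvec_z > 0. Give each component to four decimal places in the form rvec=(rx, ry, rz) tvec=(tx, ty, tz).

Intrinsics K: fx=667.5, fy=435.2, cx=322.6, cy=227.3
Marker side s = 0.189 m; corners in marker frame (Z=0):
  M0 = (-0.0945, +0.0945, 0)
  M1 = (+0.0945, +0.0945, 0)
  M2 = (+0.0945, -0.0945, 0)
  M3 = (-0.0945, -0.0945, 0)
Detected image corners:
  c0 = (403.359341, 421.913782) px
  c1 = (567.607370, 408.440413) px
  c2 = (568.752706, 298.135728) px
  c3 = (401.314691, 305.953915) px
Planar DLT: solve 8×8 A·h = b for H (H[2,2]=1):
  H  [+1010.35182 +51.18604 +487.40768]
  H  [+41.78619 +634.42638 +359.01319]
  H  [+0.27399 +0.10103 +1.00000]
B = K⁻¹H; ‖b₁‖=1.408918, ‖b₂‖=1.408918; λ = 2/(‖b₁‖+‖b₂‖) = 0.709765, sign → tz>0 ⇒ λ=+0.709765
r₁ = λ·B[:,0] = (+0.98034,-0.03342,+0.19447); r₂ = λ·B[:,1] = (+0.01977,+0.99723,+0.07171)
r₃ = r₁×r₂ = (-0.19633,-0.06645,+0.97828); SVD([r₁ r₂ r₃]) → R = UVᵀ:
  R  [+0.98034 +0.01977 -0.19633]
  R  [-0.03342 +0.99723 -0.06645]
  R  [+0.19447 +0.07171 +0.97828]
t = (+0.17524, +0.21481, +0.70976) m
tr R = 2.955853; θ = arccos((tr R − 1)/2) = 0.210500 rad = 12.061°
axis k = ((R−Rᵀ)₃₂, (R−Rᵀ)₁₃, (R−Rᵀ)₂₁) / (2 sinθ) = (+0.330607, -0.935146, -0.127283)
rvec = θ·k = (+0.069593, -0.196848, -0.026793)

rvec=(0.0696, -0.1968, -0.0268) tvec=(0.1752, 0.2148, 0.7098)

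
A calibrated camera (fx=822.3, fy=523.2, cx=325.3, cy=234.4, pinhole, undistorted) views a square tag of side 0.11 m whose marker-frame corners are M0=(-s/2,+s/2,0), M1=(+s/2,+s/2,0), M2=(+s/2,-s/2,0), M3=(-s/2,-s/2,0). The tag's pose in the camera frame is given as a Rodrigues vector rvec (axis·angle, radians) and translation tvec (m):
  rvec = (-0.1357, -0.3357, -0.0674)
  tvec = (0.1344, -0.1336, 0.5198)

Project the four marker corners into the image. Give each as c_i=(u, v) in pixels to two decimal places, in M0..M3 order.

c0=(470.63, 153.15) c1=(620.96, 154.05) c2=(599.03, 51.58) c3=(451.07, 43.33)

Intrinsics K: fx=822.3, fy=523.2, cx=325.3, cy=234.4
Marker side s = 0.11 m; corners in marker frame (Z=0):
  M0 = (-0.0550, +0.0550, 0)
  M1 = (+0.0550, +0.0550, 0)
  M2 = (+0.0550, -0.0550, 0)
  M3 = (-0.0550, -0.0550, 0)
rvec = (-0.1357, -0.3357, -0.0674), |rvec| = θ = 0.36831 rad = 21.103°
Rodrigues: sinθ=0.36004, 1−cosθ=0.06706; R = I + sinθ·[k]× + (1−cosθ)·[k]×²:
    [+0.94204 +0.08841 -0.32364]
    [-0.04337 +0.98865 +0.14384]
    [+0.33268 -0.12147 +0.93518]
t = (0.1344, -0.1336, 0.5198) m
M0: Pc = R·M0+t = (+0.08745, -0.07684, +0.49482); u = 822.3·(+0.08745)/0.49482 + 325.3 = 470.6256, v = 523.2·(-0.07684)/0.49482 + 234.4 = 153.1541
M1: Pc = R·M1+t = (+0.19107, -0.08161, +0.53142); u = 822.3·(+0.19107)/0.53142 + 325.3 = 620.9637, v = 523.2·(-0.08161)/0.53142 + 234.4 = 154.0525
M2: Pc = R·M2+t = (+0.18135, -0.19036, +0.54478); u = 822.3·(+0.18135)/0.54478 + 325.3 = 599.0334, v = 523.2·(-0.19036)/0.54478 + 234.4 = 51.5792
M3: Pc = R·M3+t = (+0.07773, -0.18559, +0.50818); u = 822.3·(+0.07773)/0.50818 + 325.3 = 451.0687, v = 523.2·(-0.18559)/0.50818 + 234.4 = 43.3251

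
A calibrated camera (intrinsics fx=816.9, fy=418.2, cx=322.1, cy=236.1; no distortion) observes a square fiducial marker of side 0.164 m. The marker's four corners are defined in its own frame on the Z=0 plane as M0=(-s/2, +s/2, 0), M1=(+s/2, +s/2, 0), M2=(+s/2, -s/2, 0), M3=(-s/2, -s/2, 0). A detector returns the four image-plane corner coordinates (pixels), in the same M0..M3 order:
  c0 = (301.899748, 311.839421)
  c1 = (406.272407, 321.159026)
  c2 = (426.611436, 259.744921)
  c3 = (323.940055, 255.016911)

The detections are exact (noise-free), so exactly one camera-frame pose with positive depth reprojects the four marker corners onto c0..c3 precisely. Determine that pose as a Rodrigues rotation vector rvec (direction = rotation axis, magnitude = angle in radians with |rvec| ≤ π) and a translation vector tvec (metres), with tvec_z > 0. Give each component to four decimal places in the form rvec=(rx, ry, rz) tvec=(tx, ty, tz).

Intrinsics K: fx=816.9, fy=418.2, cx=322.1, cy=236.1
Marker side s = 0.164 m; corners in marker frame (Z=0):
  M0 = (-0.0820, +0.0820, 0)
  M1 = (+0.0820, +0.0820, 0)
  M2 = (+0.0820, -0.0820, 0)
  M3 = (-0.0820, -0.0820, 0)
Detected image corners:
  c0 = (301.899748, 311.839421) px
  c1 = (406.272407, 321.159026) px
  c2 = (426.611436, 259.744921) px
  c3 = (323.940055, 255.016911) px
Planar DLT: solve 8×8 A·h = b for H (H[2,2]=1):
  H  [+466.78161 -199.58478 +362.93509]
  H  [-86.72198 +304.73460 +286.34377]
  H  [-0.45072 -0.19246 +1.00000]
B = K⁻¹H; ‖b₁‖=0.875528, ‖b₂‖=0.875528; λ = 2/(‖b₁‖+‖b₂‖) = 1.142168, sign → tz>0 ⇒ λ=+1.142168
r₁ = λ·B[:,0] = (+0.85562,+0.05378,-0.51480); r₂ = λ·B[:,1] = (-0.19238,+0.95638,-0.21983)
r₃ = r₁×r₂ = (+0.48052,+0.28712,+0.82865); SVD([r₁ r₂ r₃]) → R = UVᵀ:
  R  [+0.85562 -0.19238 +0.48052]
  R  [+0.05378 +0.95638 +0.28712]
  R  [-0.51480 -0.21983 +0.82865]
t = (+0.05709, +0.13722, +1.14217) m
tr R = 2.640657; θ = arccos((tr R − 1)/2) = 0.608811 rad = 34.882°
axis k = ((R−Rᵀ)₃₂, (R−Rᵀ)₁₃, (R−Rᵀ)₂₁) / (2 sinθ) = (-0.443221, +0.870194, +0.215216)
rvec = θ·k = (-0.269838, +0.529784, +0.131026)

rvec=(-0.2698, 0.5298, 0.1310) tvec=(0.0571, 0.1372, 1.1422)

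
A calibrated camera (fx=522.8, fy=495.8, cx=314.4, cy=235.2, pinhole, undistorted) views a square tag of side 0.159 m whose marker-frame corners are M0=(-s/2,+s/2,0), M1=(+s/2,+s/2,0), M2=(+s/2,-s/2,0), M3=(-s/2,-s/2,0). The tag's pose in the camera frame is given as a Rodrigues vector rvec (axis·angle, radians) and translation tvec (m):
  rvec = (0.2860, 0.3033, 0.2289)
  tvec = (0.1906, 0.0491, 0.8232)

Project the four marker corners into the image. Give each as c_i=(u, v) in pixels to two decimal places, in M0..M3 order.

c0=(376.16, 293.70) c1=(472.62, 321.68) c2=(501.63, 232.48) c3=(397.91, 207.32)

Intrinsics K: fx=522.8, fy=495.8, cx=314.4, cy=235.2
Marker side s = 0.159 m; corners in marker frame (Z=0):
  M0 = (-0.0795, +0.0795, 0)
  M1 = (+0.0795, +0.0795, 0)
  M2 = (+0.0795, -0.0795, 0)
  M3 = (-0.0795, -0.0795, 0)
rvec = (0.2860, 0.3033, 0.2289), |rvec| = θ = 0.47559 rad = 27.249°
Rodrigues: sinθ=0.45786, 1−cosθ=0.11098; R = I + sinθ·[k]× + (1−cosθ)·[k]×²:
    [+0.92916 -0.17781 +0.32412]
    [+0.26293 +0.93416 -0.24128]
    [-0.25987 +0.30940 +0.91473]
t = (0.1906, 0.0491, 0.8232) m
M0: Pc = R·M0+t = (+0.10260, +0.10246, +0.86846); u = 522.8·(+0.10260)/0.86846 + 314.4 = 376.1616, v = 495.8·(+0.10246)/0.86846 + 235.2 = 293.6958
M1: Pc = R·M1+t = (+0.25033, +0.14427, +0.82714); u = 522.8·(+0.25033)/0.82714 + 314.4 = 472.6249, v = 495.8·(+0.14427)/0.82714 + 235.2 = 321.6770
M2: Pc = R·M2+t = (+0.27860, -0.00426, +0.77794); u = 522.8·(+0.27860)/0.77794 + 314.4 = 501.6298, v = 495.8·(-0.00426)/0.77794 + 235.2 = 232.4832
M3: Pc = R·M3+t = (+0.13087, -0.04607, +0.81926); u = 522.8·(+0.13087)/0.81926 + 314.4 = 397.9112, v = 495.8·(-0.04607)/0.81926 + 235.2 = 207.3203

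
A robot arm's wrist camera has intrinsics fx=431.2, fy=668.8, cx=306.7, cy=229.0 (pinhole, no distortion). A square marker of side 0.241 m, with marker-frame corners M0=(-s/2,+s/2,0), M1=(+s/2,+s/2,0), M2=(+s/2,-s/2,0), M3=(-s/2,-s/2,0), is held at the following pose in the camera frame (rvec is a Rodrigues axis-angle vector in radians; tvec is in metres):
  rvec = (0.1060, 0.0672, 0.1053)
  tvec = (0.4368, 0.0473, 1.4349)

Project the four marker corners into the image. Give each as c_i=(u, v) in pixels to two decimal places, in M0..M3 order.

Intrinsics K: fx=431.2, fy=668.8, cx=306.7, cy=229.0
Marker side s = 0.241 m; corners in marker frame (Z=0):
  M0 = (-0.1205, +0.1205, 0)
  M1 = (+0.1205, +0.1205, 0)
  M2 = (+0.1205, -0.1205, 0)
  M3 = (-0.1205, -0.1205, 0)
rvec = (0.1060, 0.0672, 0.1053), |rvec| = θ = 0.16383 rad = 9.387°
Rodrigues: sinθ=0.16310, 1−cosθ=0.01339; R = I + sinθ·[k]× + (1−cosθ)·[k]×²:
    [+0.99222 -0.10128 +0.07247]
    [+0.10838 +0.98886 -0.10200]
    [-0.06133 +0.10906 +0.99214]
t = (0.4368, 0.0473, 1.4349) m
M0: Pc = R·M0+t = (+0.30503, +0.15340, +1.45543); u = 431.2·(+0.30503)/1.45543 + 306.7 = 397.0723, v = 668.8·(+0.15340)/1.45543 + 229.0 = 299.4894
M1: Pc = R·M1+t = (+0.54416, +0.17952, +1.44065); u = 431.2·(+0.54416)/1.44065 + 306.7 = 469.5715, v = 668.8·(+0.17952)/1.44065 + 229.0 = 312.3385
M2: Pc = R·M2+t = (+0.56857, -0.05880, +1.41437); u = 431.2·(+0.56857)/1.41437 + 306.7 = 480.0393, v = 668.8·(-0.05880)/1.41437 + 229.0 = 201.1968
M3: Pc = R·M3+t = (+0.32944, -0.08492, +1.42915); u = 431.2·(+0.32944)/1.42915 + 306.7 = 406.0985, v = 668.8·(-0.08492)/1.42915 + 229.0 = 189.2608

c0=(397.07, 299.49) c1=(469.57, 312.34) c2=(480.04, 201.20) c3=(406.10, 189.26)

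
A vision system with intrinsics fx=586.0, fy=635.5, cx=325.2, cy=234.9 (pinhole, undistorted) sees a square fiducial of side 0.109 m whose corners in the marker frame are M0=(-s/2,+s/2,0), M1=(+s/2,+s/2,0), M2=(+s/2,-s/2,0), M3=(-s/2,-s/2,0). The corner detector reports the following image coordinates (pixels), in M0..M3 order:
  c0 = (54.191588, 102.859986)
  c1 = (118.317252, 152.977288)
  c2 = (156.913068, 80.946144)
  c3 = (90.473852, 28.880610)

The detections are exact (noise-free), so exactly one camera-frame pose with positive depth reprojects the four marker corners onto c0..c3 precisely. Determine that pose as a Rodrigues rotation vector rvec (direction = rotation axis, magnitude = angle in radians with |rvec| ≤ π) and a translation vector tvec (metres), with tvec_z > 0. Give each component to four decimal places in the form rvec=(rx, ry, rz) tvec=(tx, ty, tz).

rvec=(0.2622, 0.0744, 0.6230) tvec=(-0.3000, -0.1791, 0.7970)

Intrinsics K: fx=586.0, fy=635.5, cx=325.2, cy=234.9
Marker side s = 0.109 m; corners in marker frame (Z=0):
  M0 = (-0.0545, +0.0545, 0)
  M1 = (+0.0545, +0.0545, 0)
  M2 = (+0.0545, -0.0545, 0)
  M3 = (-0.0545, -0.0545, 0)
Detected image corners:
  c0 = (54.191588, 102.859986) px
  c1 = (118.317252, 152.977288) px
  c2 = (156.913068, 80.946144) px
  c3 = (90.473852, 28.880610) px
Planar DLT: solve 8×8 A·h = b for H (H[2,2]=1):
  H  [+600.02461 -308.61161 +104.65697]
  H  [+469.69479 +700.13595 +92.09407]
  H  [+0.01234 +0.33221 +1.00000]
B = K⁻¹H; ‖b₁‖=1.254653, ‖b₂‖=1.254653; λ = 2/(‖b₁‖+‖b₂‖) = 0.797033, sign → tz>0 ⇒ λ=+0.797033
r₁ = λ·B[:,0] = (+0.81065,+0.58545,+0.00983); r₂ = λ·B[:,1] = (-0.56669,+0.78023,+0.26478)
r₃ = r₁×r₂ = (+0.14734,-0.22022,+0.96426); SVD([r₁ r₂ r₃]) → R = UVᵀ:
  R  [+0.81065 -0.56669 +0.14734]
  R  [+0.58545 +0.78023 -0.22022]
  R  [+0.00983 +0.26478 +0.96426]
t = (-0.29997, -0.17910, +0.79703) m
tr R = 2.555137; θ = arccos((tr R − 1)/2) = 0.680006 rad = 38.961°
axis k = ((R−Rᵀ)₃₂, (R−Rᵀ)₁₃, (R−Rᵀ)₂₁) / (2 sinθ) = (+0.385653, +0.109341, +0.916142)
rvec = θ·k = (+0.262246, +0.074352, +0.622983)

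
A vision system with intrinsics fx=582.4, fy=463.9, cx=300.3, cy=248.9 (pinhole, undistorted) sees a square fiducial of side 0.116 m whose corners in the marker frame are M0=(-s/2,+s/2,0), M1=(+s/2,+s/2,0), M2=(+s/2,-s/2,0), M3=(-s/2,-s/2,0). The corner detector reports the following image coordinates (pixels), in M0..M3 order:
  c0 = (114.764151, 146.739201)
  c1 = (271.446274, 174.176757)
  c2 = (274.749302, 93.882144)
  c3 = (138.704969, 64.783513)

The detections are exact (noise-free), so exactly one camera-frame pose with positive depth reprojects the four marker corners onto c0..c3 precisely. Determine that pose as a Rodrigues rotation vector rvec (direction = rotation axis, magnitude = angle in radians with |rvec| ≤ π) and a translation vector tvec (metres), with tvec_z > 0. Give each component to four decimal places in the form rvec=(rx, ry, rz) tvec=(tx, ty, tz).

rvec=(-0.5608, -0.3139, 0.0894) tvec=(-0.0772, -0.1305, 0.4614)

Intrinsics K: fx=582.4, fy=463.9, cx=300.3, cy=248.9
Marker side s = 0.116 m; corners in marker frame (Z=0):
  M0 = (-0.0580, +0.0580, 0)
  M1 = (+0.0580, +0.0580, 0)
  M2 = (+0.0580, -0.0580, 0)
  M3 = (-0.0580, -0.0580, 0)
Detected image corners:
  c0 = (114.764151, 146.739201) px
  c1 = (271.446274, 174.176757) px
  c2 = (274.749302, 93.882144) px
  c3 = (138.704969, 64.783513) px
Planar DLT: solve 8×8 A·h = b for H (H[2,2]=1):
  H  [+1371.95533 -346.62564 +202.84201]
  H  [+313.85872 +559.86001 +117.63940]
  H  [+0.58122 -1.16146 +1.00000]
B = K⁻¹H; ‖b₁‖=2.167481, ‖b₂‖=2.167481; λ = 2/(‖b₁‖+‖b₂‖) = 0.461365, sign → tz>0 ⇒ λ=+0.461365
r₁ = λ·B[:,0] = (+0.94857,+0.16827,+0.26816); r₂ = λ·B[:,1] = (+0.00171,+0.84431,-0.53586)
r₃ = r₁×r₂ = (-0.31657,+0.50875,+0.80059); SVD([r₁ r₂ r₃]) → R = UVᵀ:
  R  [+0.94857 +0.00171 -0.31657]
  R  [+0.16827 +0.84431 +0.50875]
  R  [+0.26816 -0.53586 +0.80059]
t = (-0.07720, -0.13054, +0.46137) m
tr R = 2.593468; θ = arccos((tr R − 1)/2) = 0.648925 rad = 37.181°
axis k = ((R−Rᵀ)₃₂, (R−Rᵀ)₁₃, (R−Rᵀ)₂₁) / (2 sinθ) = (-0.864271, -0.483783, +0.137803)
rvec = θ·k = (-0.560847, -0.313939, +0.089424)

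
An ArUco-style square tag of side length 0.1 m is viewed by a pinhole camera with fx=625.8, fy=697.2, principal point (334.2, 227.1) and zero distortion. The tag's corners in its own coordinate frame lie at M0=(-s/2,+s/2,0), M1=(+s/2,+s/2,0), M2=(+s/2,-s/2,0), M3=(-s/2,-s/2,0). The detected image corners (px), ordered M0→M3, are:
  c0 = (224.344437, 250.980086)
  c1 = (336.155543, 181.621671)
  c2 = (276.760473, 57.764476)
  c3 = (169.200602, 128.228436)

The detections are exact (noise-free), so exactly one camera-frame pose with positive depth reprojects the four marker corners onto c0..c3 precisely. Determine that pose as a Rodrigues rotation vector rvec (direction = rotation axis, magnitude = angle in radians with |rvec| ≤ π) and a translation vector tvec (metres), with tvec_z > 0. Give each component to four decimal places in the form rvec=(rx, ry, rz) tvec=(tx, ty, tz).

Intrinsics K: fx=625.8, fy=697.2, cx=334.2, cy=227.1
Marker side s = 0.1 m; corners in marker frame (Z=0):
  M0 = (-0.0500, +0.0500, 0)
  M1 = (+0.0500, +0.0500, 0)
  M2 = (+0.0500, -0.0500, 0)
  M3 = (-0.0500, -0.0500, 0)
Detected image corners:
  c0 = (224.344437, 250.980086) px
  c1 = (336.155543, 181.621671) px
  c2 = (276.760473, 57.764476) px
  c3 = (169.200602, 128.228436) px
Planar DLT: solve 8×8 A·h = b for H (H[2,2]=1):
  H  [+1036.50536 +506.28276 +250.58416]
  H  [-736.10503 +1192.31596 +154.25541]
  H  [-0.23874 -0.26293 +1.00000]
B = K⁻¹H; ‖b₁‖=2.048276, ‖b₂‖=2.048276; λ = 2/(‖b₁‖+‖b₂‖) = 0.488215, sign → tz>0 ⇒ λ=+0.488215
r₁ = λ·B[:,0] = (+0.87087,-0.47749,-0.11656); r₂ = λ·B[:,1] = (+0.46353,+0.87673,-0.12837)
r₃ = r₁×r₂ = (+0.16348,+0.05777,+0.98485); SVD([r₁ r₂ r₃]) → R = UVᵀ:
  R  [+0.87087 +0.46353 +0.16348]
  R  [-0.47749 +0.87673 +0.05777]
  R  [-0.11656 -0.12837 +0.98485]
t = (-0.06523, -0.05101, +0.48822) m
tr R = 2.732459; θ = arccos((tr R − 1)/2) = 0.523191 rad = 29.977°
axis k = ((R−Rᵀ)₃₂, (R−Rᵀ)₁₃, (R−Rᵀ)₂₁) / (2 sinθ) = (-0.186265, +0.280237, -0.941686)
rvec = θ·k = (-0.097452, +0.146617, -0.492682)

rvec=(-0.0975, 0.1466, -0.4927) tvec=(-0.0652, -0.0510, 0.4882)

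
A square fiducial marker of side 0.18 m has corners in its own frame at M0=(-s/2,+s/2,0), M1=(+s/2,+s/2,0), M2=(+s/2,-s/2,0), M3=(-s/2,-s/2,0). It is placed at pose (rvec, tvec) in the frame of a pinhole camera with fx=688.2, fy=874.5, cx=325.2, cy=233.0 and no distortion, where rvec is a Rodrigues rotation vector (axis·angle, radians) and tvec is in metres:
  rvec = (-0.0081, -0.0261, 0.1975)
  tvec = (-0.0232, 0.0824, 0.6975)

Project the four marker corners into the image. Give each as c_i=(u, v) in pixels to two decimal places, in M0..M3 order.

c0=(197.26, 425.69) c1=(371.85, 468.66) c2=(406.39, 247.75) c3=(232.50, 203.46)

Intrinsics K: fx=688.2, fy=874.5, cx=325.2, cy=233.0
Marker side s = 0.18 m; corners in marker frame (Z=0):
  M0 = (-0.0900, +0.0900, 0)
  M1 = (+0.0900, +0.0900, 0)
  M2 = (+0.0900, -0.0900, 0)
  M3 = (-0.0900, -0.0900, 0)
rvec = (-0.0081, -0.0261, 0.1975), |rvec| = θ = 0.19938 rad = 11.424°
Rodrigues: sinθ=0.19806, 1−cosθ=0.01981; R = I + sinθ·[k]× + (1−cosθ)·[k]×²:
    [+0.98022 -0.19609 -0.02672]
    [+0.19630 +0.98053 +0.00548]
    [+0.02513 -0.01062 +0.99963]
t = (-0.0232, 0.0824, 0.6975) m
M0: Pc = R·M0+t = (-0.12907, +0.15298, +0.69428); u = 688.2·(-0.12907)/0.69428 + 325.2 = 197.2629, v = 874.5·(+0.15298)/0.69428 + 233.0 = 425.6903
M1: Pc = R·M1+t = (+0.04737, +0.18831, +0.69881); u = 688.2·(+0.04737)/0.69881 + 325.2 = 371.8530, v = 874.5·(+0.18831)/0.69881 + 233.0 = 468.6605
M2: Pc = R·M2+t = (+0.08267, +0.01182, +0.70072); u = 688.2·(+0.08267)/0.70072 + 325.2 = 406.3912, v = 874.5·(+0.01182)/0.70072 + 233.0 = 247.7507
M3: Pc = R·M3+t = (-0.09377, -0.02351, +0.69619); u = 688.2·(-0.09377)/0.69619 + 325.2 = 232.5047, v = 874.5·(-0.02351)/0.69619 + 233.0 = 203.4630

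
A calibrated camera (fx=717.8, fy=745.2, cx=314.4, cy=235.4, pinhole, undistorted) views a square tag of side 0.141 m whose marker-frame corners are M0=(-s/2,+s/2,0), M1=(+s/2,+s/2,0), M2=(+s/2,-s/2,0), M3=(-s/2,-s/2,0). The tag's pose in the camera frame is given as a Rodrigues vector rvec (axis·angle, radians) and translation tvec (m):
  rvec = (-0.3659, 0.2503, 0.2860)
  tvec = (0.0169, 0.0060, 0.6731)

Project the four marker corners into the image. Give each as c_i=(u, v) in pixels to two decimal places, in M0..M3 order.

c0=(238.47, 294.21) c1=(382.74, 336.05) c2=(425.90, 190.14) c3=(288.09, 159.23)

Intrinsics K: fx=717.8, fy=745.2, cx=314.4, cy=235.4
Marker side s = 0.141 m; corners in marker frame (Z=0):
  M0 = (-0.0705, +0.0705, 0)
  M1 = (+0.0705, +0.0705, 0)
  M2 = (+0.0705, -0.0705, 0)
  M3 = (-0.0705, -0.0705, 0)
rvec = (-0.3659, 0.2503, 0.2860), |rvec| = θ = 0.52757 rad = 30.227°
Rodrigues: sinθ=0.50343, 1−cosθ=0.13597; R = I + sinθ·[k]× + (1−cosθ)·[k]×²:
    [+0.92944 -0.31766 +0.18773]
    [+0.22818 +0.89464 +0.38413]
    [-0.28997 -0.31419 +0.90399]
t = (0.0169, 0.0060, 0.6731) m
M0: Pc = R·M0+t = (-0.07102, +0.05299, +0.67139); u = 717.8·(-0.07102)/0.67139 + 314.4 = 238.4709, v = 745.2·(+0.05299)/0.67139 + 235.4 = 294.2104
M1: Pc = R·M1+t = (+0.06003, +0.08516, +0.63051); u = 717.8·(+0.06003)/0.63051 + 314.4 = 382.7417, v = 745.2·(+0.08516)/0.63051 + 235.4 = 336.0494
M2: Pc = R·M2+t = (+0.10482, -0.04099, +0.67481); u = 717.8·(+0.10482)/0.67481 + 314.4 = 425.8982, v = 745.2·(-0.04099)/0.67481 + 235.4 = 190.1390
M3: Pc = R·M3+t = (-0.02623, -0.07316, +0.71569); u = 717.8·(-0.02623)/0.71569 + 314.4 = 288.0923, v = 745.2·(-0.07316)/0.71569 + 235.4 = 159.2254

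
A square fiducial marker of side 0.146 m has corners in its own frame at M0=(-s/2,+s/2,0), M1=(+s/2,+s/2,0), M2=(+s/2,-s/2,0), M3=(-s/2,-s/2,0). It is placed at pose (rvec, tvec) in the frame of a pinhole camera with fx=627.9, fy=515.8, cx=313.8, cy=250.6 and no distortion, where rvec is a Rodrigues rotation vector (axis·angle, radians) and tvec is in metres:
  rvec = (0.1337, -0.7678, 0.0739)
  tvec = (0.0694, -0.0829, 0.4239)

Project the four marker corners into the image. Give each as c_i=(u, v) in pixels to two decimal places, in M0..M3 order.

Intrinsics K: fx=627.9, fy=515.8, cx=313.8, cy=250.6
Marker side s = 0.146 m; corners in marker frame (Z=0):
  M0 = (-0.0730, +0.0730, 0)
  M1 = (+0.0730, +0.0730, 0)
  M2 = (+0.0730, -0.0730, 0)
  M3 = (-0.0730, -0.0730, 0)
rvec = (0.1337, -0.7678, 0.0739), |rvec| = θ = 0.78285 rad = 44.854°
Rodrigues: sinθ=0.70530, 1−cosθ=0.29109; R = I + sinθ·[k]× + (1−cosθ)·[k]×²:
    [+0.71740 -0.11534 -0.68705]
    [+0.01782 +0.98892 -0.14741]
    [+0.69644 +0.09351 +0.71150]
t = (0.0694, -0.0829, 0.4239) m
M0: Pc = R·M0+t = (+0.00861, -0.01201, +0.37989); u = 627.9·(+0.00861)/0.37989 + 313.8 = 328.0316, v = 515.8·(-0.01201)/0.37989 + 250.6 = 234.2930
M1: Pc = R·M1+t = (+0.11335, -0.00941, +0.48157); u = 627.9·(+0.11335)/0.48157 + 313.8 = 461.5942, v = 515.8·(-0.00941)/0.48157 + 250.6 = 240.5229
M2: Pc = R·M2+t = (+0.13019, -0.15379, +0.46791); u = 627.9·(+0.13019)/0.46791 + 313.8 = 488.5033, v = 515.8·(-0.15379)/0.46791 + 250.6 = 81.0713
M3: Pc = R·M3+t = (+0.02545, -0.15639, +0.36623); u = 627.9·(+0.02545)/0.36623 + 313.8 = 357.4330, v = 515.8·(-0.15639)/0.36623 + 250.6 = 30.3397

c0=(328.03, 234.29) c1=(461.59, 240.52) c2=(488.50, 81.07) c3=(357.43, 30.34)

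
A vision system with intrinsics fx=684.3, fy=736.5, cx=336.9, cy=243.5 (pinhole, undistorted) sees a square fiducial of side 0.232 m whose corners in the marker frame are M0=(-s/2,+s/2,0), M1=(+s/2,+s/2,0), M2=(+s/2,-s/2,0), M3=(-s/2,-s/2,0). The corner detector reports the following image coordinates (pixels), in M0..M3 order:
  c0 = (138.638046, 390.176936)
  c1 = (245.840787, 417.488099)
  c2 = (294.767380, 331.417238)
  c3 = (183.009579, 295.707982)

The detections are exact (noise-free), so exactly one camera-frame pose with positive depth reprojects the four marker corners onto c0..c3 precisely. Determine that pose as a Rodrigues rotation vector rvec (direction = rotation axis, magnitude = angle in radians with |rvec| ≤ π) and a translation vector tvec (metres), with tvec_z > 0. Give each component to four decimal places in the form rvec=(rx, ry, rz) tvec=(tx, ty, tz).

rvec=(0.5270, -0.3200, 0.4309) tvec=(-0.2381, 0.2158, 1.3544)

Intrinsics K: fx=684.3, fy=736.5, cx=336.9, cy=243.5
Marker side s = 0.232 m; corners in marker frame (Z=0):
  M0 = (-0.1160, +0.1160, 0)
  M1 = (+0.1160, +0.1160, 0)
  M2 = (+0.1160, -0.1160, 0)
  M3 = (-0.1160, -0.1160, 0)
Detected image corners:
  c0 = (138.638046, 390.176936) px
  c1 = (245.840787, 417.488099) px
  c2 = (294.767380, 331.417238) px
  c3 = (183.009579, 295.707982) px
Planar DLT: solve 8×8 A·h = b for H (H[2,2]=1):
  H  [+535.05321 -135.69219 +216.60970]
  H  [+240.84798 +497.82847 +360.83209]
  H  [+0.29459 +0.30486 +1.00000]
B = K⁻¹H; ‖b₁‖=0.738312, ‖b₂‖=0.738312; λ = 2/(‖b₁‖+‖b₂‖) = 1.354441, sign → tz>0 ⇒ λ=+1.354441
r₁ = λ·B[:,0] = (+0.86260,+0.31101,+0.39900); r₂ = λ·B[:,1] = (-0.47187,+0.77900,+0.41291)
r₃ = r₁×r₂ = (-0.18240,-0.54445,+0.81872); SVD([r₁ r₂ r₃]) → R = UVᵀ:
  R  [+0.86260 -0.47187 -0.18240]
  R  [+0.31101 +0.77900 -0.54445]
  R  [+0.39900 +0.41291 +0.81872]
t = (-0.23809, +0.21578, +1.35444) m
tr R = 2.460314; θ = arccos((tr R − 1)/2) = 0.752244 rad = 43.100°
axis k = ((R−Rᵀ)₃₂, (R−Rᵀ)₁₃, (R−Rᵀ)₂₁) / (2 sinθ) = (+0.700570, -0.425453, +0.572880)
rvec = θ·k = (+0.527000, -0.320045, +0.430946)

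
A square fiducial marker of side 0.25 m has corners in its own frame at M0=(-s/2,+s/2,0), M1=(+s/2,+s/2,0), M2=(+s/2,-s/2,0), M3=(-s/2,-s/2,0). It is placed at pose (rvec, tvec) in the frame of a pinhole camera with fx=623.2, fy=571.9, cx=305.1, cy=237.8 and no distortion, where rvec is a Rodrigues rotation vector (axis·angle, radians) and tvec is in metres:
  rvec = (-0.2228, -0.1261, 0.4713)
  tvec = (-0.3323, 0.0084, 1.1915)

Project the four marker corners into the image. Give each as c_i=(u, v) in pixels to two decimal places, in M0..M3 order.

c0=(36.30, 267.06) c1=(157.96, 323.18) c2=(220.30, 218.19) c3=(105.58, 163.38)

Intrinsics K: fx=623.2, fy=571.9, cx=305.1, cy=237.8
Marker side s = 0.25 m; corners in marker frame (Z=0):
  M0 = (-0.1250, +0.1250, 0)
  M1 = (+0.1250, +0.1250, 0)
  M2 = (+0.1250, -0.1250, 0)
  M3 = (-0.1250, -0.1250, 0)
rvec = (-0.2228, -0.1261, 0.4713), |rvec| = θ = 0.53634 rad = 30.730°
Rodrigues: sinθ=0.51100, 1−cosθ=0.14042; R = I + sinθ·[k]× + (1−cosθ)·[k]×²:
    [+0.88381 -0.43531 -0.17140]
    [+0.46274 +0.86734 +0.18326]
    [+0.06888 -0.24128 +0.96801]
t = (-0.3323, 0.0084, 1.1915) m
M0: Pc = R·M0+t = (-0.49719, +0.05898, +1.15273); u = 623.2·(-0.49719)/1.15273 + 305.1 = 36.3038, v = 571.9·(+0.05898)/1.15273 + 237.8 = 267.0593
M1: Pc = R·M1+t = (-0.27624, +0.17466, +1.16995); u = 623.2·(-0.27624)/1.16995 + 305.1 = 157.9560, v = 571.9·(+0.17466)/1.16995 + 237.8 = 323.1783
M2: Pc = R·M2+t = (-0.16741, -0.04218, +1.23027); u = 623.2·(-0.16741)/1.23027 + 305.1 = 220.2980, v = 571.9·(-0.04218)/1.23027 + 237.8 = 218.1944
M3: Pc = R·M3+t = (-0.38836, -0.15786, +1.21305); u = 623.2·(-0.38836)/1.21305 + 305.1 = 105.5801, v = 571.9·(-0.15786)/1.21305 + 237.8 = 163.3756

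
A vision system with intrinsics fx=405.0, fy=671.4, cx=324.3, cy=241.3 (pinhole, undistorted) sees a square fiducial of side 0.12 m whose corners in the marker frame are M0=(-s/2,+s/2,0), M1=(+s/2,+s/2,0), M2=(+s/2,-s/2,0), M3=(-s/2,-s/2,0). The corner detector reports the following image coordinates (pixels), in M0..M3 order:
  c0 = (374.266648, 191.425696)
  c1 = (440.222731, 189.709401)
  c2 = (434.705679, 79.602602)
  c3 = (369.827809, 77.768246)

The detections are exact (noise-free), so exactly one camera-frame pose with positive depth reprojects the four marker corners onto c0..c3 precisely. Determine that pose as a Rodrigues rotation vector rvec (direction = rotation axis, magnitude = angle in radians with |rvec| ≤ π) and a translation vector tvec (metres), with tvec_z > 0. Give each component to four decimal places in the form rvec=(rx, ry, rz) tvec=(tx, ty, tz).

rvec=(-0.1152, -0.1850, -0.0398) tvec=(0.1404, -0.1121, 0.7023)

Intrinsics K: fx=405.0, fy=671.4, cx=324.3, cy=241.3
Marker side s = 0.12 m; corners in marker frame (Z=0):
  M0 = (-0.0600, +0.0600, 0)
  M1 = (+0.0600, +0.0600, 0)
  M2 = (+0.0600, -0.0600, 0)
  M3 = (-0.0600, -0.0600, 0)
Detected image corners:
  c0 = (374.266648, 191.425696) px
  c1 = (440.222731, 189.709401) px
  c2 = (434.705679, 79.602602) px
  c3 = (369.827809, 77.768246) px
Planar DLT: solve 8×8 A·h = b for H (H[2,2]=1):
  H  [+652.17584 -22.18762 +405.25137]
  H  [+36.24671 +910.91494 +134.09837]
  H  [+0.26455 -0.15748 +1.00000]
B = K⁻¹H; ‖b₁‖=1.423872, ‖b₂‖=1.423872; λ = 2/(‖b₁‖+‖b₂‖) = 0.702310, sign → tz>0 ⇒ λ=+0.702310
r₁ = λ·B[:,0] = (+0.98216,-0.02886,+0.18579); r₂ = λ·B[:,1] = (+0.05009,+0.99260,-0.11060)
r₃ = r₁×r₂ = (-0.18123,+0.11793,+0.97634); SVD([r₁ r₂ r₃]) → R = UVᵀ:
  R  [+0.98216 +0.05009 -0.18123]
  R  [-0.02886 +0.99260 +0.11793]
  R  [+0.18579 -0.11060 +0.97634]
t = (+0.14038, -0.11214, +0.70231) m
tr R = 2.951111; θ = arccos((tr R − 1)/2) = 0.221562 rad = 12.695°
axis k = ((R−Rᵀ)₃₂, (R−Rᵀ)₁₃, (R−Rᵀ)₂₁) / (2 sinθ) = (-0.519983, -0.835076, -0.179624)
rvec = θ·k = (-0.115208, -0.185021, -0.039798)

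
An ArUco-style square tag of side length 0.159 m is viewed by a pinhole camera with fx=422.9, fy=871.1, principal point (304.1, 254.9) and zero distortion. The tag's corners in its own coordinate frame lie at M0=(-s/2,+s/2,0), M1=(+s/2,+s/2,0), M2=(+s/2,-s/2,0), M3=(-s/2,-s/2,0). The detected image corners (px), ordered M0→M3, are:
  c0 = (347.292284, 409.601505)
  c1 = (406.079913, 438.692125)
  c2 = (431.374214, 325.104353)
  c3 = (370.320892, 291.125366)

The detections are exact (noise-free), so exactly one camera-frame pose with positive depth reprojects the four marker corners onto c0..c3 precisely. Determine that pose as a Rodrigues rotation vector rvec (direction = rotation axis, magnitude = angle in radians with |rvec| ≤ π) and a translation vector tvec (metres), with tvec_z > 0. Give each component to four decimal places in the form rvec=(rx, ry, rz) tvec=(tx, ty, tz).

Intrinsics K: fx=422.9, fy=871.1, cx=304.1, cy=254.9
Marker side s = 0.159 m; corners in marker frame (Z=0):
  M0 = (-0.0795, +0.0795, 0)
  M1 = (+0.0795, +0.0795, 0)
  M2 = (+0.0795, -0.0795, 0)
  M3 = (-0.0795, -0.0795, 0)
Detected image corners:
  c0 = (347.292284, 409.601505) px
  c1 = (406.079913, 438.692125) px
  c2 = (431.374214, 325.104353) px
  c3 = (370.320892, 291.125366) px
Planar DLT: solve 8×8 A·h = b for H (H[2,2]=1):
  H  [+446.87365 -31.30587 +388.89855]
  H  [+264.05686 +843.26432 +367.78978]
  H  [+0.18055 +0.31061 +1.00000]
B = K⁻¹H; ‖b₁‖=0.976891, ‖b₂‖=0.976891; λ = 2/(‖b₁‖+‖b₂‖) = 1.023656, sign → tz>0 ⇒ λ=+1.023656
r₁ = λ·B[:,0] = (+0.94879,+0.25622,+0.18482); r₂ = λ·B[:,1] = (-0.30442,+0.89790,+0.31796)
r₃ = r₁×r₂ = (-0.08448,-0.35794,+0.92992); SVD([r₁ r₂ r₃]) → R = UVᵀ:
  R  [+0.94879 -0.30442 -0.08448]
  R  [+0.25622 +0.89790 -0.35794]
  R  [+0.18482 +0.31796 +0.92992]
t = (+0.20526, +0.13266, +1.02366) m
tr R = 2.776606; θ = arccos((tr R − 1)/2) = 0.477160 rad = 27.339°
axis k = ((R−Rᵀ)₃₂, (R−Rᵀ)₁₃, (R−Rᵀ)₂₁) / (2 sinθ) = (+0.735856, -0.293193, +0.610372)
rvec = θ·k = (+0.351121, -0.139900, +0.291245)

rvec=(0.3511, -0.1399, 0.2912) tvec=(0.2053, 0.1327, 1.0237)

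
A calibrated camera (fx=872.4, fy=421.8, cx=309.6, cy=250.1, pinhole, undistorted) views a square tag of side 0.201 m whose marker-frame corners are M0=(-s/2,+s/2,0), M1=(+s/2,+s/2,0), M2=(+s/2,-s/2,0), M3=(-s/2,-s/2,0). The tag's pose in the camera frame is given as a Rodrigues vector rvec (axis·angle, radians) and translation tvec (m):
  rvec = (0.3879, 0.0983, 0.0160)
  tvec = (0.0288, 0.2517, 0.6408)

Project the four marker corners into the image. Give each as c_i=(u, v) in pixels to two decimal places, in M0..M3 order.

Intrinsics K: fx=872.4, fy=421.8, cx=309.6, cy=250.1
Marker side s = 0.201 m; corners in marker frame (Z=0):
  M0 = (-0.1005, +0.1005, 0)
  M1 = (+0.1005, +0.1005, 0)
  M2 = (+0.1005, -0.1005, 0)
  M3 = (-0.1005, -0.1005, 0)
rvec = (0.3879, 0.0983, 0.0160), |rvec| = θ = 0.40048 rad = 22.946°
Rodrigues: sinθ=0.38986, 1−cosθ=0.07913; R = I + sinθ·[k]× + (1−cosθ)·[k]×²:
    [+0.99511 +0.00324 +0.09876]
    [+0.03439 +0.92564 -0.37684]
    [-0.09263 +0.37839 +0.92100]
t = (0.0288, 0.2517, 0.6408) m
M0: Pc = R·M0+t = (-0.07088, +0.34127, +0.68814); u = 872.4·(-0.07088)/0.68814 + 309.6 = 219.7367, v = 421.8·(+0.34127)/0.68814 + 250.1 = 459.2850
M1: Pc = R·M1+t = (+0.12913, +0.34818, +0.66952); u = 872.4·(+0.12913)/0.66952 + 309.6 = 477.8642, v = 421.8·(+0.34818)/0.66952 + 250.1 = 469.4569
M2: Pc = R·M2+t = (+0.12848, +0.16213, +0.59346); u = 872.4·(+0.12848)/0.59346 + 309.6 = 498.4722, v = 421.8·(+0.16213)/0.59346 + 250.1 = 365.3323
M3: Pc = R·M3+t = (-0.07153, +0.15522, +0.61208); u = 872.4·(-0.07153)/0.61208 + 309.6 = 207.6433, v = 421.8·(+0.15522)/0.61208 + 250.1 = 357.0639

c0=(219.74, 459.29) c1=(477.86, 469.46) c2=(498.47, 365.33) c3=(207.64, 357.06)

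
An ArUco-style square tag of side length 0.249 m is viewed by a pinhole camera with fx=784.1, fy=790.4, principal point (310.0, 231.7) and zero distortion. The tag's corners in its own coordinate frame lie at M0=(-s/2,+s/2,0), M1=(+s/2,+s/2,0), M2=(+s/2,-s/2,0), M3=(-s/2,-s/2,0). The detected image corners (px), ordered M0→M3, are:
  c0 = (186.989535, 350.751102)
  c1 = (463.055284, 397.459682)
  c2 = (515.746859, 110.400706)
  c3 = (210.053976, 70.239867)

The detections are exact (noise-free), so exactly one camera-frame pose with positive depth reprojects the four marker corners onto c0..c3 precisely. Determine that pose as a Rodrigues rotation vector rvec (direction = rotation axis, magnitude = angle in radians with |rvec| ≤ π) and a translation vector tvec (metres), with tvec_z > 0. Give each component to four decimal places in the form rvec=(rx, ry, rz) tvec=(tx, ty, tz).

rvec=(0.2550, 0.1201, 0.1342) tvec=(0.0257, 0.0059, 0.6650)

Intrinsics K: fx=784.1, fy=790.4, cx=310.0, cy=231.7
Marker side s = 0.249 m; corners in marker frame (Z=0):
  M0 = (-0.1245, +0.1245, 0)
  M1 = (+0.1245, +0.1245, 0)
  M2 = (+0.1245, -0.1245, 0)
  M3 = (-0.1245, -0.1245, 0)
Detected image corners:
  c0 = (186.989535, 350.751102) px
  c1 = (463.055284, 397.459682) px
  c2 = (515.746859, 110.400706) px
  c3 = (210.053976, 70.239867) px
Planar DLT: solve 8×8 A·h = b for H (H[2,2]=1):
  H  [+1112.94403 -17.11385 +340.28709]
  H  [+139.72273 +1229.83354 +238.67716]
  H  [-0.15224 +0.38923 +1.00000]
B = K⁻¹H; ‖b₁‖=1.503777, ‖b₂‖=1.503777; λ = 2/(‖b₁‖+‖b₂‖) = 0.664992, sign → tz>0 ⇒ λ=+0.664992
r₁ = λ·B[:,0] = (+0.98391,+0.14723,-0.10124); r₂ = λ·B[:,1] = (-0.11685,+0.95883,+0.25883)
r₃ = r₁×r₂ = (+0.13518,-0.24284,+0.96060); SVD([r₁ r₂ r₃]) → R = UVᵀ:
  R  [+0.98391 -0.11685 +0.13518]
  R  [+0.14723 +0.95883 -0.24284]
  R  [-0.10124 +0.25883 +0.96060]
t = (+0.02569, +0.00587, +0.66499) m
tr R = 2.903339; θ = arccos((tr R − 1)/2) = 0.312170 rad = 17.886°
axis k = ((R−Rᵀ)₃₂, (R−Rᵀ)₁₃, (R−Rᵀ)₂₁) / (2 sinθ) = (+0.816725, +0.384878, +0.429917)
rvec = θ·k = (+0.254957, +0.120147, +0.134207)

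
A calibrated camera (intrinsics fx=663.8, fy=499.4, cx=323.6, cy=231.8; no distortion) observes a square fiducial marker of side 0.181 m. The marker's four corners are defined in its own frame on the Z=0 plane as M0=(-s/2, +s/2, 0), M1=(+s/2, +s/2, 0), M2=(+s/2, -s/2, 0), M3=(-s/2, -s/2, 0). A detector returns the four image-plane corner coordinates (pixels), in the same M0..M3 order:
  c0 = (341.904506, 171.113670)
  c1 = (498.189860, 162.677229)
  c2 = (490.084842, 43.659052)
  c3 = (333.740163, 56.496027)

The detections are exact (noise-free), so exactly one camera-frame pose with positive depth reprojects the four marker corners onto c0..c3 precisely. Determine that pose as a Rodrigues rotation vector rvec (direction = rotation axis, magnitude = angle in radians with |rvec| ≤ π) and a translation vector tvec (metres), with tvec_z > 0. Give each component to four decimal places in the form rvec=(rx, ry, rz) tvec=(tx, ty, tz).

rvec=(0.0143, 0.1607, -0.0530) tvec=(0.1061, -0.1911, 0.7748)

Intrinsics K: fx=663.8, fy=499.4, cx=323.6, cy=231.8
Marker side s = 0.181 m; corners in marker frame (Z=0):
  M0 = (-0.0905, +0.0905, 0)
  M1 = (+0.0905, +0.0905, 0)
  M2 = (+0.0905, -0.0905, 0)
  M3 = (-0.0905, -0.0905, 0)
Detected image corners:
  c0 = (341.904506, 171.113670) px
  c1 = (498.189860, 162.677229) px
  c2 = (490.084842, 43.659052) px
  c3 = (333.740163, 56.496027) px
Planar DLT: solve 8×8 A·h = b for H (H[2,2]=1):
  H  [+777.53159 +50.29828 +414.52077]
  H  [-81.20348 +646.57099 +108.65411]
  H  [-0.20695 +0.01287 +1.00000]
B = K⁻¹H; ‖b₁‖=1.290660, ‖b₂‖=1.290660; λ = 2/(‖b₁‖+‖b₂‖) = 0.774797, sign → tz>0 ⇒ λ=+0.774797
r₁ = λ·B[:,0] = (+0.98571,-0.05156,-0.16034); r₂ = λ·B[:,1] = (+0.05385,+0.99850,+0.00997)
r₃ = r₁×r₂ = (+0.15959,-0.01846,+0.98701); SVD([r₁ r₂ r₃]) → R = UVᵀ:
  R  [+0.98571 +0.05385 +0.15959]
  R  [-0.05156 +0.99850 -0.01846]
  R  [-0.16034 +0.00997 +0.98701]
t = (+0.10612, -0.19106, +0.77480) m
tr R = 2.971224; θ = arccos((tr R − 1)/2) = 0.169840 rad = 9.731°
axis k = ((R−Rᵀ)₃₂, (R−Rᵀ)₁₃, (R−Rᵀ)₂₁) / (2 sinθ) = (+0.084100, +0.946414, -0.311812)
rvec = θ·k = (+0.014284, +0.160739, -0.052958)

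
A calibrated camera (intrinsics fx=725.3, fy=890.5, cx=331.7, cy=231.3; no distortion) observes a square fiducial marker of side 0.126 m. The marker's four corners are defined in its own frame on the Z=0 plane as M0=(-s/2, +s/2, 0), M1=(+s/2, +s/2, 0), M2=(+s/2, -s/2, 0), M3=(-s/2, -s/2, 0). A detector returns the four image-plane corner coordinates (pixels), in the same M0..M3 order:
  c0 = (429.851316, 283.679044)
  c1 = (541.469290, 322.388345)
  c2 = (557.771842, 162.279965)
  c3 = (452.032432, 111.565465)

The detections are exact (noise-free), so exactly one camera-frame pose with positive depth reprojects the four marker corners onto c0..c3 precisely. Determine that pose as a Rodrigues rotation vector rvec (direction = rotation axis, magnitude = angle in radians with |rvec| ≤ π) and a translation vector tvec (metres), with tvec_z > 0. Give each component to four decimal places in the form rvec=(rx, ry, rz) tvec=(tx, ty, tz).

Intrinsics K: fx=725.3, fy=890.5, cx=331.7, cy=231.3
Marker side s = 0.126 m; corners in marker frame (Z=0):
  M0 = (-0.0630, +0.0630, 0)
  M1 = (+0.0630, +0.0630, 0)
  M2 = (+0.0630, -0.0630, 0)
  M3 = (-0.0630, -0.0630, 0)
Detected image corners:
  c0 = (429.851316, 283.679044) px
  c1 = (541.469290, 322.388345) px
  c2 = (557.771842, 162.279965) px
  c3 = (452.032432, 111.565465) px
Planar DLT: solve 8×8 A·h = b for H (H[2,2]=1):
  H  [+1187.86210 -306.68585 +497.72271]
  H  [+500.49539 +1247.55075 +219.26777]
  H  [+0.65779 -0.31283 +1.00000]
B = K⁻¹H; ‖b₁‖=1.540482, ‖b₂‖=1.540482; λ = 2/(‖b₁‖+‖b₂‖) = 0.649147, sign → tz>0 ⇒ λ=+0.649147
r₁ = λ·B[:,0] = (+0.86786,+0.25393,+0.42700); r₂ = λ·B[:,1] = (-0.18161,+0.96217,-0.20307)
r₃ = r₁×r₂ = (-0.46242,+0.09869,+0.88115); SVD([r₁ r₂ r₃]) → R = UVᵀ:
  R  [+0.86786 -0.18161 -0.46242]
  R  [+0.25393 +0.96217 +0.09869]
  R  [+0.42700 -0.20307 +0.88115]
t = (+0.14859, -0.00877, +0.64915) m
tr R = 2.711187; θ = arccos((tr R − 1)/2) = 0.544100 rad = 31.175°
axis k = ((R−Rᵀ)₃₂, (R−Rᵀ)₁₃, (R−Rᵀ)₂₁) / (2 sinθ) = (-0.291475, -0.859101, +0.420700)
rvec = θ·k = (-0.158592, -0.467437, +0.228903)

rvec=(-0.1586, -0.4674, 0.2289) tvec=(0.1486, -0.0088, 0.6491)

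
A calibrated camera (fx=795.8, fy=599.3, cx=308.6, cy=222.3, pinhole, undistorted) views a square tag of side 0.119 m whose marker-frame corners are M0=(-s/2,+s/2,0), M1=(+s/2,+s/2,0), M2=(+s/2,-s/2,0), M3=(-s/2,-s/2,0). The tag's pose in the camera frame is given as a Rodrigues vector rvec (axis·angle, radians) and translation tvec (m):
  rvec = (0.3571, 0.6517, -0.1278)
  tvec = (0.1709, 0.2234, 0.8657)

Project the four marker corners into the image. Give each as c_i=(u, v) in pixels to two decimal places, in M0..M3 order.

Intrinsics K: fx=795.8, fy=599.3, cx=308.6, cy=222.3
Marker side s = 0.119 m; corners in marker frame (Z=0):
  M0 = (-0.0595, +0.0595, 0)
  M1 = (+0.0595, +0.0595, 0)
  M2 = (+0.0595, -0.0595, 0)
  M3 = (-0.0595, -0.0595, 0)
rvec = (0.3571, 0.6517, -0.1278), |rvec| = θ = 0.75403 rad = 43.203°
Rodrigues: sinθ=0.68458, 1−cosθ=0.27107; R = I + sinθ·[k]× + (1−cosθ)·[k]×²:
    [+0.78973 +0.22698 +0.56992]
    [-0.00508 +0.93142 -0.36392]
    [-0.61343 +0.28450 +0.73672]
t = (0.1709, 0.2234, 0.8657) m
M0: Pc = R·M0+t = (+0.13742, +0.27912, +0.91913); u = 795.8·(+0.13742)/0.91913 + 308.6 = 427.5781, v = 599.3·(+0.27912)/0.91913 + 222.3 = 404.2960
M1: Pc = R·M1+t = (+0.23139, +0.27852, +0.84613); u = 795.8·(+0.23139)/0.84613 + 308.6 = 526.2307, v = 599.3·(+0.27852)/0.84613 + 222.3 = 419.5695
M2: Pc = R·M2+t = (+0.20438, +0.16768, +0.81227); u = 795.8·(+0.20438)/0.81227 + 308.6 = 508.8387, v = 599.3·(+0.16768)/0.81227 + 222.3 = 346.0143
M3: Pc = R·M3+t = (+0.11041, +0.16828, +0.88527); u = 795.8·(+0.11041)/0.88527 + 308.6 = 407.8474, v = 599.3·(+0.16828)/0.88527 + 222.3 = 336.2220

c0=(427.58, 404.30) c1=(526.23, 419.57) c2=(508.84, 346.01) c3=(407.85, 336.22)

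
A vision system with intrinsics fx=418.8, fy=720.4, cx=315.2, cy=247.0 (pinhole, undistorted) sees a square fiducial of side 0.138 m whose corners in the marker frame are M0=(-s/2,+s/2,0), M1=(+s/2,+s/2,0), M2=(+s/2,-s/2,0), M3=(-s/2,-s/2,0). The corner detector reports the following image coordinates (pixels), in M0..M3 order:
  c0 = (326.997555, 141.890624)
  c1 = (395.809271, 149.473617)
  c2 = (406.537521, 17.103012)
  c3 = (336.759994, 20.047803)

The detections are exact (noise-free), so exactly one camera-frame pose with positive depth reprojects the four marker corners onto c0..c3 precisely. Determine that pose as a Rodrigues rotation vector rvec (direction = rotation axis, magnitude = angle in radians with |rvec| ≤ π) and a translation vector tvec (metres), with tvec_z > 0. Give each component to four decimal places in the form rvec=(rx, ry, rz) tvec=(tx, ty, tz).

Intrinsics K: fx=418.8, fy=720.4, cx=315.2, cy=247.0
Marker side s = 0.138 m; corners in marker frame (Z=0):
  M0 = (-0.0690, +0.0690, 0)
  M1 = (+0.0690, +0.0690, 0)
  M2 = (+0.0690, -0.0690, 0)
  M3 = (-0.0690, -0.0690, 0)
Detected image corners:
  c0 = (326.997555, 141.890624) px
  c1 = (395.809271, 149.473617) px
  c2 = (406.537521, 17.103012) px
  c3 = (336.759994, 20.047803) px
Planar DLT: solve 8×8 A·h = b for H (H[2,2]=1):
  H  [+282.06461 -69.61558 +365.08638]
  H  [-32.47400 +920.48697 +82.13434]
  H  [-0.60041 +0.01223 +1.00000]
B = K⁻¹H; ‖b₁‖=1.285636, ‖b₂‖=1.285636; λ = 2/(‖b₁‖+‖b₂‖) = 0.777825, sign → tz>0 ⇒ λ=+0.777825
r₁ = λ·B[:,0] = (+0.87536,+0.12506,-0.46702); r₂ = λ·B[:,1] = (-0.13645,+0.99060,+0.00951)
r₃ = r₁×r₂ = (+0.46382,+0.05540,+0.88420); SVD([r₁ r₂ r₃]) → R = UVᵀ:
  R  [+0.87536 -0.13645 +0.46382]
  R  [+0.12506 +0.99060 +0.05540]
  R  [-0.46702 +0.00951 +0.88420]
t = (+0.09265, -0.17801, +0.77783) m
tr R = 2.750158; θ = arccos((tr R − 1)/2) = 0.505197 rad = 28.946°
axis k = ((R−Rᵀ)₃₂, (R−Rᵀ)₁₃, (R−Rᵀ)₂₁) / (2 sinθ) = (-0.047411, +0.961645, +0.270170)
rvec = θ·k = (-0.023952, +0.485820, +0.136489)

rvec=(-0.0240, 0.4858, 0.1365) tvec=(0.0927, -0.1780, 0.7778)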